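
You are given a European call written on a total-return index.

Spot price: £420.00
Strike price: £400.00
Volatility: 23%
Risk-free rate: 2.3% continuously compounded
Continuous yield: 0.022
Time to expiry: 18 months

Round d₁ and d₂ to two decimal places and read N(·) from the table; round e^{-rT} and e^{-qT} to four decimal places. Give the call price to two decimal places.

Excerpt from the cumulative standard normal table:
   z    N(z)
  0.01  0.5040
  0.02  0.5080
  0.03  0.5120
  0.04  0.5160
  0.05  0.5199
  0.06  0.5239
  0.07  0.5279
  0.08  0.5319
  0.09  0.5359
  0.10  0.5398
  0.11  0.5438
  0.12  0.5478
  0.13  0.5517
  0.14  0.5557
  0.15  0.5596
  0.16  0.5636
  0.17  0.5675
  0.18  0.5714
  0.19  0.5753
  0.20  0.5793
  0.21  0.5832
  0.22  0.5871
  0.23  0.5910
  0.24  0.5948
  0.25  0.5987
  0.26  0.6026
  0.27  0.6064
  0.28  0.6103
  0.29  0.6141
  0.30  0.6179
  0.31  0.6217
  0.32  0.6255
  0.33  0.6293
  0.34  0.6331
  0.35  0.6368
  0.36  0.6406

T = 1.5;  σ√T = 0.2817
d₁ = [ln(420/400) + (0.023 − 0.022 + ½·0.23²)·1.5] / (σ√T) = (0.0488 + 0.0412) / 0.2817 = 0.3194 ⇒ 0.32
d₂ = 0.3194 − 0.2817 = 0.0377 ⇒ 0.04
e^(−qT) = e^(−0.022·1.5) = 0.9675;  e^(−rT) = e^(−0.023·1.5) = 0.9661
N(d₁) = N(0.32) = 0.6255;  N(d₂) = N(0.04) = 0.5160
C = 420·0.9675·0.6255 − 400·0.9661·0.5160 = 254.1719 − 199.4030 = 54.7689

£54.77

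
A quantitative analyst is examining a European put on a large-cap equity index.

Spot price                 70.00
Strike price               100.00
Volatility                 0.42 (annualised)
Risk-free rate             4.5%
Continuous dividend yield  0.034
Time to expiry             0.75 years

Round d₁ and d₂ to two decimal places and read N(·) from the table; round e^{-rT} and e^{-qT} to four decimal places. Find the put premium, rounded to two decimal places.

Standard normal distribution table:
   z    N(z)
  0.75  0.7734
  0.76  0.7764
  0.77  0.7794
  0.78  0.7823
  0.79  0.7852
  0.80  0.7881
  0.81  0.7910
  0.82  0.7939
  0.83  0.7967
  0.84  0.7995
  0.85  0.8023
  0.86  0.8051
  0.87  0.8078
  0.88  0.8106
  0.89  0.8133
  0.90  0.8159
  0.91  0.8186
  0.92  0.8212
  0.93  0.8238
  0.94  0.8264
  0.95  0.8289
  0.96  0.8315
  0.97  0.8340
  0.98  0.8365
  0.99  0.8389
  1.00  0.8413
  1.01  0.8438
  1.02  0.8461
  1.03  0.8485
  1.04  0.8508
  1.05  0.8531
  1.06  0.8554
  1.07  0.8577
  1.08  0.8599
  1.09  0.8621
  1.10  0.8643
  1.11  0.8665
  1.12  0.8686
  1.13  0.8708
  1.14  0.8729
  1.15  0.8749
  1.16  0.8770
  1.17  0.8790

σ√T = 0.42·√0.75 = 0.3637
d₁ = [ln(70/100) + (0.045 − 0.034 + 0.42²/2)·0.75] / 0.3637 = [-0.3567 + 0.0744] / 0.3637 = -0.7761 ≈ -0.78
d₂ = d₁ − σ√T = -0.7761 − 0.3637 = -1.1398 ≈ -1.14
e^(−qT) = e^(−0.034·0.75) = 0.9748;  e^(−rT) = e^(−0.045·0.75) = 0.9668
P = 100·0.9668·N(1.14) − 70·0.9748·N(0.78) = 100·0.9668·0.8729 − 70·0.9748·0.7823 = 84.3920 − 53.3810 = 31.0109

31.01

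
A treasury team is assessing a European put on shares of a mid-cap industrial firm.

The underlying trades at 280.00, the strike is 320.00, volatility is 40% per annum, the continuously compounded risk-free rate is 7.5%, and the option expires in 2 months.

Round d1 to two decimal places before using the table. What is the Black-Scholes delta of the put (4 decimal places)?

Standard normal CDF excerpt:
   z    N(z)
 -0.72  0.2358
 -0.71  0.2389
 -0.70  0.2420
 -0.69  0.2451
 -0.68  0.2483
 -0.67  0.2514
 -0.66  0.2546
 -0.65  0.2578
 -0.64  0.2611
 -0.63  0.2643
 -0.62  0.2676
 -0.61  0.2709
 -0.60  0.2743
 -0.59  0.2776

T = 0.1667;  σ√T = 0.1633
d₁ = [ln(280/320) + (0.075 + ½·0.4²)·0.1667] / (σ√T) = (-0.1335 + 0.0258) / 0.1633 = -0.6595 ⇒ -0.66
N(d₁) = N(-0.66) = 0.2546
Δ_put = N(d₁) − 1 = 0.2546 − 1 = -0.7454

-0.7454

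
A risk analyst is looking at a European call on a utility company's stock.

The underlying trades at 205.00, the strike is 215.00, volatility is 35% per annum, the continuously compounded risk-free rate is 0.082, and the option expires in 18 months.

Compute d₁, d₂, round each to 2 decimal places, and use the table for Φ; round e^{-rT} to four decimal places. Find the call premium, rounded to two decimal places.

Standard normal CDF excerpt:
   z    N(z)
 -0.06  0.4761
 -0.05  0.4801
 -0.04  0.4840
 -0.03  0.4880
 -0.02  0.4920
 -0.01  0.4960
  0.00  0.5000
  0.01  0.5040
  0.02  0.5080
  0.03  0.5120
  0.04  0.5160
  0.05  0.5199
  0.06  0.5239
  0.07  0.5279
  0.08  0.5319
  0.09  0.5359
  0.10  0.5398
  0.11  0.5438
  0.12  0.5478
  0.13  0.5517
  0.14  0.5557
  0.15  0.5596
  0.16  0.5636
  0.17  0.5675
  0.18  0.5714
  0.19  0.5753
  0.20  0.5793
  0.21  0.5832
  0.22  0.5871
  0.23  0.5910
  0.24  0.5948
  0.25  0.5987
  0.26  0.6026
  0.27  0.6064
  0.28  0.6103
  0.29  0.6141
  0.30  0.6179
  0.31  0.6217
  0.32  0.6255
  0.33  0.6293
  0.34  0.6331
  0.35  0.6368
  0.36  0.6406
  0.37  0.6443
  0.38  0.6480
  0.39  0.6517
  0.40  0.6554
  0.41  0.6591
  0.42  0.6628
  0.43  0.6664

T = 1.5;  σ√T = 0.4287
d₁ = [ln(205/215) + (0.082 + ½·0.35²)·1.5] / (σ√T) = (-0.0476 + 0.2149) / 0.4287 = 0.3902 → 0.39
d₂ = 0.3902 − 0.4287 = -0.0385 → -0.04
e^(−rT) = e^(−0.082·1.5) = 0.8843
N(d₁) = N(0.39) = 0.6517;  N(d₂) = N(-0.04) = 0.4840
C = 205·0.6517 − 215·0.8843·0.4840 = 133.5985 − 92.0203 = 41.5782

41.58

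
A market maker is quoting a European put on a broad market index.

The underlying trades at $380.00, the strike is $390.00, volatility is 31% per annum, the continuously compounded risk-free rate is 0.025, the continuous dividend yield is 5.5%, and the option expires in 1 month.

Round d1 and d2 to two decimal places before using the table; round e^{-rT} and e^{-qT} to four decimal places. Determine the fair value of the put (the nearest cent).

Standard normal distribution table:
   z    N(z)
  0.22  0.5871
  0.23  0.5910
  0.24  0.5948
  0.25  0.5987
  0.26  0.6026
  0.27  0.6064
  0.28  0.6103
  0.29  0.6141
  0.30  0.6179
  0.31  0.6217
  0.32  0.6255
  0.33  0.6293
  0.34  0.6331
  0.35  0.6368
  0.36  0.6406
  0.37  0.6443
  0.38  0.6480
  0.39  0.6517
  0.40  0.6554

T = 0.08333;  σ√T = 0.0895
d₁ = [ln(380/390) + (0.025 − 0.055 + ½·0.31²)·0.08333] / (σ√T) = (-0.0260 + 0.0015) / 0.0895 = -0.2735 which rounds to -0.27
d₂ = -0.2735 − 0.0895 = -0.3629 which rounds to -0.36
e^(−qT) = e^(−0.055·0.08333) = 0.9954;  e^(−rT) = e^(−0.025·0.08333) = 0.9979
N(−d₂) = N(0.36) = 0.6406;  N(−d₁) = N(0.27) = 0.6064
P = 390·0.9979·0.6406 − 380·0.9954·0.6064 = 249.3093 − 229.3720 = 19.9373

$19.94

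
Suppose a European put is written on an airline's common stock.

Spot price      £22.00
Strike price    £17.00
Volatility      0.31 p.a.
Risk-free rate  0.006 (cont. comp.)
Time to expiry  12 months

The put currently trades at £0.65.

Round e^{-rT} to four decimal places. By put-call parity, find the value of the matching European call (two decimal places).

e^(−rT) = e^(−0.006·1) = 0.9940
Put-call parity: C − P = S − K·e^(−rT) = 22 − 17·0.9940 = 22 − 16.8980 = 5.1020
C = P + (C − P) = 0.65 + (5.1020) = 5.7520

£5.75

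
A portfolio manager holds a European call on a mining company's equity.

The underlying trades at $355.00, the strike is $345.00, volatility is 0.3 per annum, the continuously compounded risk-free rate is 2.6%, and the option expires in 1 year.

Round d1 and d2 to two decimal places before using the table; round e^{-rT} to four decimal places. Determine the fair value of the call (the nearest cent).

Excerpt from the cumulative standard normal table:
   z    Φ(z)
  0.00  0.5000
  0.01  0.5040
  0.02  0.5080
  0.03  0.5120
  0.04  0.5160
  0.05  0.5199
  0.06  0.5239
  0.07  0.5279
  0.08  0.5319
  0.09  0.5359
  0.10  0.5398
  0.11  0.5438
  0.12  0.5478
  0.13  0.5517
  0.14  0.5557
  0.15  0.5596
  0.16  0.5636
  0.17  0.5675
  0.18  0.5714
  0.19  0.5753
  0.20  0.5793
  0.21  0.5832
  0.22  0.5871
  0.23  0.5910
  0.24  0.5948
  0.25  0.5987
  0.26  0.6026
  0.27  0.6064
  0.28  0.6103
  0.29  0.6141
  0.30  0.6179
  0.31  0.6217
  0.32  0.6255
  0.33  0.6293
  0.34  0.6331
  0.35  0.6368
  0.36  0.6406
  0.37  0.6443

σ√T = 0.3 × 1.0000 = 0.3000
d₁ = [ln(355/345) + (0.026 + 0.3²/2)·1] / 0.3000 = [0.0286 + 0.0710] / 0.3000 = 0.3319 which rounds to 0.33
d₂ = d₁ − σ√T = 0.3319 − 0.3000 = 0.0319 which rounds to 0.03
e^(−rT) = e^(−0.026·1) = 0.9743
C = 355·N(0.33) − 345·0.9743·N(0.03) = 355·0.6293 − 345·0.9743·0.5120 = 223.4015 − 172.1004 = 51.3011

$51.30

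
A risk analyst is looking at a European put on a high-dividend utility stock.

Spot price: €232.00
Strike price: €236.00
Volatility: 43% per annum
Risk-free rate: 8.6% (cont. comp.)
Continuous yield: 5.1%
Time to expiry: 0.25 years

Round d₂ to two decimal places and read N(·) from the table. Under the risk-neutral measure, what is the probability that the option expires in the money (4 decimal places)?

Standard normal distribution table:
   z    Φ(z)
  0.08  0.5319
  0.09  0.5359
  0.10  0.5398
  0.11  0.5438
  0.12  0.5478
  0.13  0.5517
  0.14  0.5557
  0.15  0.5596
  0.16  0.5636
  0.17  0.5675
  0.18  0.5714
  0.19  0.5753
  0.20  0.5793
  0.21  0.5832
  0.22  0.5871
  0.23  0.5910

0.5596

σ√T = 0.43 × 0.5000 = 0.2150
d₁ = [ln(232/236) + (0.086 − 0.051 + 0.43²/2)·0.25] / 0.2150 = [-0.0171 + 0.0319] / 0.2150 = 0.0687 ⇒ 0.07
d₂ = d₁ − σ√T = 0.0687 − 0.2150 = -0.1463 ⇒ -0.15
Risk-neutral Pr[S_T < K] = N(−d₂) = N(0.15) = 0.5596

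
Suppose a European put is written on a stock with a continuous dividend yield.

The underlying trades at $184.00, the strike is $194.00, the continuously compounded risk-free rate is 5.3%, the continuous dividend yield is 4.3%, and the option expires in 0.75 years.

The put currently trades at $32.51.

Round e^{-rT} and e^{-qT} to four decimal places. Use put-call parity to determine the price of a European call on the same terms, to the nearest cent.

exp(−qT) = exp(−0.043·0.75) = 0.9683;  exp(−rT) = exp(−0.053·0.75) = 0.9610
Put-call parity: C − P = S·e^(−qT) − K·e^(−rT) = 184·0.9683 − 194·0.9610 = 178.1672 − 186.4340 = -8.2668
C = P + (C − P) = 32.51 + (-8.2668) = 24.2432

$24.24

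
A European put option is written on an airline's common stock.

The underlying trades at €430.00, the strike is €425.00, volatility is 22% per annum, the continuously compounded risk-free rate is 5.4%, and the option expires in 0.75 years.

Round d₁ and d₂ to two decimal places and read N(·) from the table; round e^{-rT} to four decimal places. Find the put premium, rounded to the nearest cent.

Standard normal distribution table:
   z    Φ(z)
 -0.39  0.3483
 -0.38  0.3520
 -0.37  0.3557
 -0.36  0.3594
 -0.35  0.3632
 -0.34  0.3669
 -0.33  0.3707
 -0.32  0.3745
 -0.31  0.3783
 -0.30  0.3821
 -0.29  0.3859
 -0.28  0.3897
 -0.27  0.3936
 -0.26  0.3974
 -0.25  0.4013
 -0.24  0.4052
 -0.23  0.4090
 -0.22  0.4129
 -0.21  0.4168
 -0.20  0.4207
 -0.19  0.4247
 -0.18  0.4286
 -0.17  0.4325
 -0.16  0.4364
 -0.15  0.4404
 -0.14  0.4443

T = 0.75;  σ√T = 0.1905
d₁ = [ln(430/425) + (0.054 + 0.22²/2)·0.75] / 0.1905 = [0.0117 + 0.0586] / 0.1905 = 0.3692 → 0.37
d₂ = d₁ − σ√T = 0.3692 − 0.1905 = 0.1787 → 0.18
exp(−rT) = exp(−0.054·0.75) = 0.9603
N(−d₂) = N(-0.18) = 0.4286;  N(−d₁) = N(-0.37) = 0.3557
P = 425·0.9603·0.4286 − 430·0.3557 = 174.9234 − 152.9510 = 21.9724

€21.97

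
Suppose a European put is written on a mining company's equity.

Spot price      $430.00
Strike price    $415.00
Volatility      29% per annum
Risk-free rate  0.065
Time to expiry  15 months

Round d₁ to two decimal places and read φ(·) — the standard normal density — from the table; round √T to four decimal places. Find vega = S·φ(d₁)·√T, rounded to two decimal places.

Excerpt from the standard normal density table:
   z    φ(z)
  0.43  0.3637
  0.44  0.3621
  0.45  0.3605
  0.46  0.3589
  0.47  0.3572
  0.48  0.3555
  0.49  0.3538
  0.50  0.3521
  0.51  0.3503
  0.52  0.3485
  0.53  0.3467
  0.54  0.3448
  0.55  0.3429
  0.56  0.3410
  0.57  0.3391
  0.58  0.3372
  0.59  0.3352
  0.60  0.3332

167.54

σ√T = 0.29·√1.25 = 0.3242
d₁ = [ln(430/415) + (0.065 + 0.29²/2)·1.25] / 0.3242 = [0.0355 + 0.1338] / 0.3242 = 0.5222 → 0.52
√T = √1.25 = 1.1180
φ(d₁) = φ(0.52) = 0.3485
vega = S·φ(d₁)·√T = 430·0.3485·1.1180 = 167.5379
(Call and put vega coincide under Black-Scholes.)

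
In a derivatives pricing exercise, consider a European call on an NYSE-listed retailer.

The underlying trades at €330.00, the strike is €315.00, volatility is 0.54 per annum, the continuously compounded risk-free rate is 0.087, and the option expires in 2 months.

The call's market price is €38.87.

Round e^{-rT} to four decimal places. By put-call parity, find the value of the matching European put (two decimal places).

exp(−rT) = exp(−0.087·0.1667) = 0.9856
Put-call parity: C − P = S − K·e^(−rT) = 330 − 315·0.9856 = 330 − 310.4640 = 19.5360
P = C − (C − P) = 38.87 − (19.5360) = 19.3340

€19.33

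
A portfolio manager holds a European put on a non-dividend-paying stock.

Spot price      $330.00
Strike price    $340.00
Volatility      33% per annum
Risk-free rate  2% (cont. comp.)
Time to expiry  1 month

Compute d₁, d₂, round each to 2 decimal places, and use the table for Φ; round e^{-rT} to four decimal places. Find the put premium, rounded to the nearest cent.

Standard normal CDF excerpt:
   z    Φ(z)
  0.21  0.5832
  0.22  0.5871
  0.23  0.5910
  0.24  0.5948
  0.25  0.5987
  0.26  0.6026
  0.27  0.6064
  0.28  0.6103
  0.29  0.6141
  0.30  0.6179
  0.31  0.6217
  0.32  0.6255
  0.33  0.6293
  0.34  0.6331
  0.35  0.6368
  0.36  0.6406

$17.32

σ√T = 0.33 × 0.2887 = 0.0953
d₁ = [ln(330/340) + (0.02 + 0.33²/2)·0.08333] / 0.0953 = [-0.0299 + 0.0062] / 0.0953 = -0.2482 ≈ -0.25
d₂ = d₁ − σ√T = -0.2482 − 0.0953 = -0.3435 ≈ -0.34
exp(−rT) = exp(−0.02·0.08333) = 0.9983
P = 340·0.9983·N(0.34) − 330·N(0.25) = 340·0.9983·0.6331 − 330·0.5987 = 214.8881 − 197.5710 = 17.3171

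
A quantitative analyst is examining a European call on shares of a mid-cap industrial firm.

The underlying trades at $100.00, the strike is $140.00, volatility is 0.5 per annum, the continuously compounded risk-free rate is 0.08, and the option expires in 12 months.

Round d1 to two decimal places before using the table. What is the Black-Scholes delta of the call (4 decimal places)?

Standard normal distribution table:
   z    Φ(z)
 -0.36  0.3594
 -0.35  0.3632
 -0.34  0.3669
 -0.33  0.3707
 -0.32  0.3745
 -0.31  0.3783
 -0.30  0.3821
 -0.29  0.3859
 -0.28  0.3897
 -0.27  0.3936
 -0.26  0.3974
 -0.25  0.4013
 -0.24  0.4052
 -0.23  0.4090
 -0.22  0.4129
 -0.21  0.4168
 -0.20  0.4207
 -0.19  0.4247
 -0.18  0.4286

0.3974

σ√T = 0.5 × 1.0000 = 0.5000
ln(S/K) + (r + σ²/2)T = ln(100/140) + (0.08 + 0.5²/2)·1 = -0.3365 + 0.2050 = -0.1315
d₁ = -0.1315 / 0.5000 = -0.2629 ⇒ -0.26
N(d₁) = N(-0.26) = 0.3974
Δ_call = N(d₁) = 0.3974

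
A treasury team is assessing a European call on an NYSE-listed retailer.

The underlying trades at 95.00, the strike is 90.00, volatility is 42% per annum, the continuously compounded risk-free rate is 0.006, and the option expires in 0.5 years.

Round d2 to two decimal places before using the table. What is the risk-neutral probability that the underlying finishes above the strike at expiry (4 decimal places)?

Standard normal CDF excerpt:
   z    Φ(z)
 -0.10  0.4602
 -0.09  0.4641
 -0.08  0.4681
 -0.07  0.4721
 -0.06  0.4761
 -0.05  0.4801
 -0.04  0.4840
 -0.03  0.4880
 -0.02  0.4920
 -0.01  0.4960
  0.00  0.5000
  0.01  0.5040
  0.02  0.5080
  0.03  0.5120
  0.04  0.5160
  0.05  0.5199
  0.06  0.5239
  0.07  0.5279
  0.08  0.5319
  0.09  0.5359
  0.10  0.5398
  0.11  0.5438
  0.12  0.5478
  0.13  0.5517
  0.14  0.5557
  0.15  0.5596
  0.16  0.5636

σ√T = 0.42·√0.5 = 0.2970
d₁ = [ln(95/90) + (0.006 + 0.42²/2)·0.5] / 0.2970 = [0.0541 + 0.0471] / 0.2970 = 0.3406 which rounds to 0.34
d₂ = d₁ − σ√T = 0.3406 − 0.2970 = 0.0437 which rounds to 0.04
Risk-neutral Pr[S_T > K] = N(d₂) = N(0.04) = 0.5160

0.5160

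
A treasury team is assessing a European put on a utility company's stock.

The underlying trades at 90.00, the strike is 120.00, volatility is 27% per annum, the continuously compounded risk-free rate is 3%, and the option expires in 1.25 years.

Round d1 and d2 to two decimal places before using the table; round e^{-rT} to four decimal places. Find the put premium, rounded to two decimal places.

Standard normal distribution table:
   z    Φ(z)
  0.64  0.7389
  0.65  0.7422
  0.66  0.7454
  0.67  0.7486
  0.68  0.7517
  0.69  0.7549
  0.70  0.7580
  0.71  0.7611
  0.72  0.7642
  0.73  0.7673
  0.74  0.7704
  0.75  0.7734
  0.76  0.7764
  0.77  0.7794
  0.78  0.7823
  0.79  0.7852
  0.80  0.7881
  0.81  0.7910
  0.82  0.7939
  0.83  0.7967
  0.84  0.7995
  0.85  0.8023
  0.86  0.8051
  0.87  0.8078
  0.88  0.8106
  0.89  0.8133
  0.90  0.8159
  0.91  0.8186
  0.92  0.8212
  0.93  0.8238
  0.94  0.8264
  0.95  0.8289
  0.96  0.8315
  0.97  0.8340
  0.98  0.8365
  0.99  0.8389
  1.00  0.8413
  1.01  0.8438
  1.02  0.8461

σ√T = 0.27 × 1.1180 = 0.3019
d₁ = [ln(90/120) + (0.03 + 0.27²/2)·1.25] / 0.3019 = [-0.2877 + 0.0831] / 0.3019 = -0.6778 ≈ -0.68
d₂ = d₁ − σ√T = -0.6778 − 0.3019 = -0.9797 ≈ -0.98
e^(−rT) = e^(−0.03·1.25) = 0.9632
N(−d₂) = N(0.98) = 0.8365;  N(−d₁) = N(0.68) = 0.7517
P = 120·0.9632·0.8365 − 90·0.7517 = 96.6860 − 67.6530 = 29.0330

29.03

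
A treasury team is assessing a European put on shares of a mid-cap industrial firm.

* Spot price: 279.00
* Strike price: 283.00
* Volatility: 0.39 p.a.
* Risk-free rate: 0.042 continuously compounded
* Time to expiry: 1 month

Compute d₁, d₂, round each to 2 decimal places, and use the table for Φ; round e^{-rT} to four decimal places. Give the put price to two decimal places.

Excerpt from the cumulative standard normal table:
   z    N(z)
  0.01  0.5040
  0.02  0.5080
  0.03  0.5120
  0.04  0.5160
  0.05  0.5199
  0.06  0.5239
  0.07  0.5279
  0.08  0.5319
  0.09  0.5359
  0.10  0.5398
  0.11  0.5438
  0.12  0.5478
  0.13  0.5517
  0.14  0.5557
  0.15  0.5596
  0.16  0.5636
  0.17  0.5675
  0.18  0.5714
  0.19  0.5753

13.85

σ√T = 0.39·√0.08333 = 0.1126
d₁ = [ln(279/283) + (0.042 + ½·0.39²)·0.08333] / (σ√T) = (-0.0142 + 0.0098) / 0.1126 = -0.0391 ⇒ -0.04
d₂ = -0.0391 − 0.1126 = -0.1516 ⇒ -0.15
e^(−rT) = e^(−0.042·0.08333) = 0.9965
N(−d₂) = N(0.15) = 0.5596;  N(−d₁) = N(0.04) = 0.5160
P = 283·0.9965·0.5596 − 279·0.5160 = 157.8125 − 143.9640 = 13.8485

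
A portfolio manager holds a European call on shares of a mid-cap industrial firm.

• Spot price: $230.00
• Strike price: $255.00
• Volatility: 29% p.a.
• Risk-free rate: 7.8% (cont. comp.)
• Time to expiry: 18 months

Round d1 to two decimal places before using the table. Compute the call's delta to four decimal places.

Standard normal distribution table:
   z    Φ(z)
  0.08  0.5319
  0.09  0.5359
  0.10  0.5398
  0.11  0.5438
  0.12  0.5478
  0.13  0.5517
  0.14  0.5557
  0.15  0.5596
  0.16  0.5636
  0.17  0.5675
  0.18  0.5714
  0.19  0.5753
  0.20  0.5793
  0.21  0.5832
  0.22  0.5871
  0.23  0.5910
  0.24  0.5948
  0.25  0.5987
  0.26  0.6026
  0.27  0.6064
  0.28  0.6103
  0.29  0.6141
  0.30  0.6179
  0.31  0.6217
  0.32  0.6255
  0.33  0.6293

σ√T = 0.29·√1.5 = 0.3552
d₁ = [ln(230/255) + (0.078 + 0.29²/2)·1.5] / 0.3552 = [-0.1032 + 0.1801] / 0.3552 = 0.2165 ≈ 0.22
N(d₁) = N(0.22) = 0.5871
Δ_call = N(d₁) = 0.5871

0.5871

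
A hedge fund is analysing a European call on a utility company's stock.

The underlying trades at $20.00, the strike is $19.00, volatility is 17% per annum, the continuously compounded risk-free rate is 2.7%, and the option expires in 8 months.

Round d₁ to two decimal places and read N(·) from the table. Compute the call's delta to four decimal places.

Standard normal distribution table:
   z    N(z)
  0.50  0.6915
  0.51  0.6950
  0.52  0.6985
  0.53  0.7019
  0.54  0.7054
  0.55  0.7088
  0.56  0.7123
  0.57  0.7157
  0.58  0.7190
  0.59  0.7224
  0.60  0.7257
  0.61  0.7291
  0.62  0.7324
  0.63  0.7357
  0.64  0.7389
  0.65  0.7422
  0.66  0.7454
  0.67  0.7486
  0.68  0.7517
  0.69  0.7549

0.7157

σ√T = 0.17 × 0.8165 = 0.1388
d₁ = [ln(20/19) + (0.027 + ½·0.17²)·0.6667] / (σ√T) = (0.0513 + 0.0276) / 0.1388 = 0.5686 which rounds to 0.57
N(d₁) = N(0.57) = 0.7157
Δ_call = N(d₁) = 0.7157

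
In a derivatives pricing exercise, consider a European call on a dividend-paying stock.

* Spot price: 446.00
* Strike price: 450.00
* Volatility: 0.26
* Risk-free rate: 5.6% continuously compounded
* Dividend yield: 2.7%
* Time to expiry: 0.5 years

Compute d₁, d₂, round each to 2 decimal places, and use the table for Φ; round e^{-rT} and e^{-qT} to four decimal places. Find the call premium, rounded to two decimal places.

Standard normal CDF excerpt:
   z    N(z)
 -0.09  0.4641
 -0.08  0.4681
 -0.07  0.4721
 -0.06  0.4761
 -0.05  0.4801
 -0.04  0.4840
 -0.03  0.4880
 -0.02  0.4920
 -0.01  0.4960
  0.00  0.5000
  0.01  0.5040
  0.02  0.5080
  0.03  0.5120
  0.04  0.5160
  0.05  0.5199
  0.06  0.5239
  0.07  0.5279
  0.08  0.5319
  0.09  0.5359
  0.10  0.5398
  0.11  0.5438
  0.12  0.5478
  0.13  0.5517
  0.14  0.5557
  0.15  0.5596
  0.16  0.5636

32.71

σ√T = 0.26·√0.5 = 0.1838
d₁ = [ln(446/450) + (0.056 − 0.027 + ½·0.26²)·0.5] / (σ√T) = (-0.0089 + 0.0314) / 0.1838 = 0.1222 which rounds to 0.12
d₂ = 0.1222 − 0.1838 = -0.0616 which rounds to -0.06
e^(−qT) = e^(−0.027·0.5) = 0.9866;  e^(−rT) = e^(−0.056·0.5) = 0.9724
C = 446·0.9866·N(0.12) − 450·0.9724·N(-0.06) = 446·0.9866·0.5478 − 450·0.9724·0.4761 = 241.0449 − 208.3318 = 32.7131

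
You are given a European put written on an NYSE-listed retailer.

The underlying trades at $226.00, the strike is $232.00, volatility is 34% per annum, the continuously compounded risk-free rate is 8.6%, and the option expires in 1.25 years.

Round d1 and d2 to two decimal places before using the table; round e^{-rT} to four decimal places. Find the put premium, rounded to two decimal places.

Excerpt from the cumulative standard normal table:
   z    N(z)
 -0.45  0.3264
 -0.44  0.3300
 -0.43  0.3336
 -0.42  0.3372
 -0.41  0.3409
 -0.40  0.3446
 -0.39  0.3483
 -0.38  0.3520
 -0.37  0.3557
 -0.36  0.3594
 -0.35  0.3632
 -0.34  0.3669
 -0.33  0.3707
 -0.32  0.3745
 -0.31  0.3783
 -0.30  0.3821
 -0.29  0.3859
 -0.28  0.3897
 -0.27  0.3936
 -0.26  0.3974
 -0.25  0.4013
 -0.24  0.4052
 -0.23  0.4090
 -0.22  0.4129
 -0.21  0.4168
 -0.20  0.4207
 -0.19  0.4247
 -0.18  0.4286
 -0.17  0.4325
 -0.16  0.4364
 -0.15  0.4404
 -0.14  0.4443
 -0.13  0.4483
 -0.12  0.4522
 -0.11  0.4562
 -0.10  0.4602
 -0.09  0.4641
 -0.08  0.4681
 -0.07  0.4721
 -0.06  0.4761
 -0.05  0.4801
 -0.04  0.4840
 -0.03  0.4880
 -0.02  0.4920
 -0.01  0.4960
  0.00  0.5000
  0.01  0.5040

$24.63

T = 1.25;  σ√T = 0.3801
ln(S/K) + (r + σ²/2)T = ln(226/232) + (0.086 + 0.34²/2)·1.25 = -0.0262 + 0.1798 = 0.1535
d₁ = 0.1535 / 0.3801 = 0.4039 ≈ 0.40
d₂ = d₁ − σ√T = 0.4039 − 0.3801 = 0.0238 ≈ 0.02
e^(−rT) = e^(−0.086·1.25) = 0.8981
N(−d₂) = N(-0.02) = 0.4920;  N(−d₁) = N(-0.40) = 0.3446
P = 232·0.8981·0.4920 − 226·0.3446 = 102.5127 − 77.8796 = 24.6331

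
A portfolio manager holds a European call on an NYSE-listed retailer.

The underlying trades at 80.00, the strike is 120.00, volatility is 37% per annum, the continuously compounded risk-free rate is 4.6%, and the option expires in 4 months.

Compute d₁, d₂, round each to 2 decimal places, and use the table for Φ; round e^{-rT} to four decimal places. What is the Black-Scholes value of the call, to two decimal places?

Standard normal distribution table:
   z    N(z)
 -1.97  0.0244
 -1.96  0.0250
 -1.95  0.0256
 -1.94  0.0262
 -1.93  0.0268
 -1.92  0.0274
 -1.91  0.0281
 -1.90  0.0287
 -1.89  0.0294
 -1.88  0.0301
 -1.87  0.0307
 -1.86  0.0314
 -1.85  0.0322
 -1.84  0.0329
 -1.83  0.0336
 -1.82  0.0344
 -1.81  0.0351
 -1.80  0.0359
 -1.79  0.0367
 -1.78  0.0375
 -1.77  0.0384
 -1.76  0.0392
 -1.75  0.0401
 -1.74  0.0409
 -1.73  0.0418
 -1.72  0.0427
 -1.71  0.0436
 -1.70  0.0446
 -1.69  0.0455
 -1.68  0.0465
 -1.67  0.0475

σ√T = 0.37·√0.3333 = 0.2136
d₁ = [ln(80/120) + (0.046 + 0.37²/2)·0.3333] / 0.2136 = [-0.4055 + 0.0381] / 0.2136 = -1.7195 ≈ -1.72
d₂ = d₁ − σ√T = -1.7195 − 0.2136 = -1.9331 ≈ -1.93
e^(−rT) = e^(−0.046·0.3333) = 0.9848
N(d₁) = N(-1.72) = 0.0427;  N(d₂) = N(-1.93) = 0.0268
C = 80·0.0427 − 120·0.9848·0.0268 = 3.4160 − 3.1671 = 0.2489

0.25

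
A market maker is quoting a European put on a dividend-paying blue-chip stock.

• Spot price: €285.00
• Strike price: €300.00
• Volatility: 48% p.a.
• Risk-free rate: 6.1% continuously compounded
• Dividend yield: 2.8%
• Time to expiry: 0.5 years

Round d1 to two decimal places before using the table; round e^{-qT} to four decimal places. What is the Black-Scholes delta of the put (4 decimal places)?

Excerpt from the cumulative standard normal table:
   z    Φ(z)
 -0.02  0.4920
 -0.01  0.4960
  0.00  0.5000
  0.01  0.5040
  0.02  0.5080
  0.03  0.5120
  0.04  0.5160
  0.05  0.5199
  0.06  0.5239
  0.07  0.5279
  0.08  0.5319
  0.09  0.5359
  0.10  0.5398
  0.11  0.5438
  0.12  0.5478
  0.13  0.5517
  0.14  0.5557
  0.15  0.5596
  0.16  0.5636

-0.4655

σ√T = 0.48·√0.5 = 0.3394
d₁ = [ln(285/300) + (0.061 − 0.028 + 0.48²/2)·0.5] / 0.3394 = [-0.0513 + 0.0741] / 0.3394 = 0.0672 → 0.07
N(d₁) = N(0.07) = 0.5279
Δ_put = e^(−qT)·(N(d₁) − 1) = 0.9861·(0.5279 − 1) = -0.4655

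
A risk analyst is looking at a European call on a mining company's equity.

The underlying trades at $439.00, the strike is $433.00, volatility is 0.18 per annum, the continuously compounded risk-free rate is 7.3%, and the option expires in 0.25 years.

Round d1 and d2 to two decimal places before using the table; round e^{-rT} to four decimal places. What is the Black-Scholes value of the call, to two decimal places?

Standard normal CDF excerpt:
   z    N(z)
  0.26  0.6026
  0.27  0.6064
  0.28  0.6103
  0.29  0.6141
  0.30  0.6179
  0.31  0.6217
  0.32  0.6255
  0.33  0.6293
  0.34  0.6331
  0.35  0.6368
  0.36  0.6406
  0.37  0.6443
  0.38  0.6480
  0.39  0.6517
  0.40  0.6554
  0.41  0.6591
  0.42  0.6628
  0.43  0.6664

T = 0.25;  σ√T = 0.0900
ln(S/K) + (r + σ²/2)T = ln(439/433) + (0.073 + 0.18²/2)·0.25 = 0.0138 + 0.0223 = 0.0361
d₁ = 0.0361 / 0.0900 = 0.4007 ≈ 0.40
d₂ = d₁ − σ√T = 0.4007 − 0.0900 = 0.3107 ≈ 0.31
e^(−rT) = e^(−0.073·0.25) = 0.9819
N(d₁) = N(0.40) = 0.6554;  N(d₂) = N(0.31) = 0.6217
C = 439·0.6554 − 433·0.9819·0.6217 = 287.7206 − 264.3237 = 23.3969

$23.40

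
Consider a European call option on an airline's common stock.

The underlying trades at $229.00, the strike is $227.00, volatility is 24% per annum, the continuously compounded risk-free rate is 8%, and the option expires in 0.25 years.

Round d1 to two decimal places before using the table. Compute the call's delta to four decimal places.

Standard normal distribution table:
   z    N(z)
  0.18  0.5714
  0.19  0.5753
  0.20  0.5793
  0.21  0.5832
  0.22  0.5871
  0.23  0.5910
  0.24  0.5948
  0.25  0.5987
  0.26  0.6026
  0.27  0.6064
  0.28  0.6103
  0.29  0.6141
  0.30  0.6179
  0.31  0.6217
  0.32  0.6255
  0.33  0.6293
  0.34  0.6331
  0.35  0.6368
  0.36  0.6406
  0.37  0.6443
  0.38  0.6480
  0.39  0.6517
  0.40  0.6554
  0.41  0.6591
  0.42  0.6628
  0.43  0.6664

0.6179

T = 0.25;  σ√T = 0.1200
d₁ = [ln(229/227) + (0.08 + 0.24²/2)·0.25] / 0.1200 = [0.0088 + 0.0272] / 0.1200 = 0.2998 → 0.30
N(d₁) = N(0.30) = 0.6179
Δ_call = N(d₁) = 0.6179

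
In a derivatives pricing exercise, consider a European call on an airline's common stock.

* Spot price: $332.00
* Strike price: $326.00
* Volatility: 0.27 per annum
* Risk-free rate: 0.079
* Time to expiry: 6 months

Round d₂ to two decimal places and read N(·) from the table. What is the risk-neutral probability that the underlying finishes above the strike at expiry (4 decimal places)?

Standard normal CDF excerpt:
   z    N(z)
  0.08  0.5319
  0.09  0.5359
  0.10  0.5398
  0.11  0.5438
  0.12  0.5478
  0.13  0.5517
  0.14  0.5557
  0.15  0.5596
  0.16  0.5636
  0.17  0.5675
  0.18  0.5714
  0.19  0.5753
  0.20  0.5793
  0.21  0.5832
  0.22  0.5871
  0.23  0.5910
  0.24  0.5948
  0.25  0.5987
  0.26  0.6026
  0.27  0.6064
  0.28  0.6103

σ√T = 0.27·√0.5 = 0.1909
ln(S/K) + (r + σ²/2)T = ln(332/326) + (0.079 + 0.27²/2)·0.5 = 0.0182 + 0.0577 = 0.0760
d₁ = 0.0760 / 0.1909 = 0.3979 which rounds to 0.40
d₂ = d₁ − σ√T = 0.3979 − 0.1909 = 0.2070 which rounds to 0.21
Pr(exercise) under Q = N(d₂) = 0.5832

0.5832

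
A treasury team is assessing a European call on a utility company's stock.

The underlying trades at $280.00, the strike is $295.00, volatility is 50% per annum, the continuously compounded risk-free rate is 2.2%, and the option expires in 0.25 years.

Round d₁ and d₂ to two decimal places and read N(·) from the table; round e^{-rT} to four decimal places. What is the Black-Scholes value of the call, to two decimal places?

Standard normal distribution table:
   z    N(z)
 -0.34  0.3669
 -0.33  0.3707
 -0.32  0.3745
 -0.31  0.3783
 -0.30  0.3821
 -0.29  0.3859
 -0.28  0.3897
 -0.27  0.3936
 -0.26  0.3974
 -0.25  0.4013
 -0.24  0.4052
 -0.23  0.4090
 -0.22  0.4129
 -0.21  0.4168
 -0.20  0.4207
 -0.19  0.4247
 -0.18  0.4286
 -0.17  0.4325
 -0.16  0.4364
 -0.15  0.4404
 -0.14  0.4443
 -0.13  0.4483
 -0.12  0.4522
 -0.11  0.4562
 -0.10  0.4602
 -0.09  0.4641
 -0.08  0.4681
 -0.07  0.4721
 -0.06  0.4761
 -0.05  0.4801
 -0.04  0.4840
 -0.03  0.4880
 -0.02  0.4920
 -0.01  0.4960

T = 0.25;  σ√T = 0.2500
d₁ = [ln(280/295) + (0.022 + 0.5²/2)·0.25] / 0.2500 = [-0.0522 + 0.0367] / 0.2500 = -0.0617 ⇒ -0.06
d₂ = d₁ − σ√T = -0.0617 − 0.2500 = -0.3117 ⇒ -0.31
exp(−rT) = exp(−0.022·0.25) = 0.9945
N(d₁) = N(-0.06) = 0.4761;  N(d₂) = N(-0.31) = 0.3783
C = 280·0.4761 − 295·0.9945·0.3783 = 133.3080 − 110.9847 = 22.3233

$22.32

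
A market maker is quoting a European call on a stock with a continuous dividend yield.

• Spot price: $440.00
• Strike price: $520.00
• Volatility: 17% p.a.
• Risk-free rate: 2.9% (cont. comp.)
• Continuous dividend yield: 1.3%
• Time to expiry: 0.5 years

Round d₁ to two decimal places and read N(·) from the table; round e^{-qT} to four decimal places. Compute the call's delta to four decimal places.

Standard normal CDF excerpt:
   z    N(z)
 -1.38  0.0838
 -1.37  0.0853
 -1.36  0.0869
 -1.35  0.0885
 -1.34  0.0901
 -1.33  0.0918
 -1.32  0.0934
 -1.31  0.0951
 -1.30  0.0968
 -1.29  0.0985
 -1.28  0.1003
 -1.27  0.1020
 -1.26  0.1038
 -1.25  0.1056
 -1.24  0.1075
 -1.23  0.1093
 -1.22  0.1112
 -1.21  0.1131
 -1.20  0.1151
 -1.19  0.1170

0.1031

σ√T = 0.17·√0.5 = 0.1202
d₁ = [ln(440/520) + (0.029 − 0.013 + 0.17²/2)·0.5] / 0.1202 = [-0.1671 + 0.0152] / 0.1202 = -1.2631 → -1.26
N(d₁) = N(-1.26) = 0.1038
Δ_call = e^(−qT)·N(d₁) = 0.9935·0.1038 = 0.1031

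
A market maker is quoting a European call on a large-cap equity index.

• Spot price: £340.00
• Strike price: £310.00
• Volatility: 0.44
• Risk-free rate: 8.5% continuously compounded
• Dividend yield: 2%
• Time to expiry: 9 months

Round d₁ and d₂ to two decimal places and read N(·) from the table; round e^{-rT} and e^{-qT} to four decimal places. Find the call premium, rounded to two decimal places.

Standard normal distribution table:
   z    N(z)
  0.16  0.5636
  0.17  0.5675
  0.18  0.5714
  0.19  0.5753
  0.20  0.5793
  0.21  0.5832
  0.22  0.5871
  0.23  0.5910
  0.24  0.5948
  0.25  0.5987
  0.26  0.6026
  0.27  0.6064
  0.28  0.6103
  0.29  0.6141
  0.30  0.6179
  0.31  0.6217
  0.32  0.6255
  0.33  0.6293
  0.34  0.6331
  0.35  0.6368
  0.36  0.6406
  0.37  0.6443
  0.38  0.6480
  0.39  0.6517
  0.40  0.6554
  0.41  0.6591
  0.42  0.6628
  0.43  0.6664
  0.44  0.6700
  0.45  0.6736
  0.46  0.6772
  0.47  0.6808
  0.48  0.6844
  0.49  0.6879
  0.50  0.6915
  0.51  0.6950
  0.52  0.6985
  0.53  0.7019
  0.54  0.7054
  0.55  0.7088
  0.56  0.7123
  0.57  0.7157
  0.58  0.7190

σ√T = 0.44·√0.75 = 0.3811
d₁ = [ln(340/310) + (0.085 − 0.02 + 0.44²/2)·0.75] / 0.3811 = [0.0924 + 0.1213] / 0.3811 = 0.5609 → 0.56
d₂ = d₁ − σ√T = 0.5609 − 0.3811 = 0.1798 → 0.18
exp(−qT) = exp(−0.02·0.75) = 0.9851;  exp(−rT) = exp(−0.085·0.75) = 0.9382
N(d₁) = N(0.56) = 0.7123;  N(d₂) = N(0.18) = 0.5714
C = 340·0.9851·0.7123 − 310·0.9382·0.5714 = 238.5735 − 166.1871 = 72.3864

£72.39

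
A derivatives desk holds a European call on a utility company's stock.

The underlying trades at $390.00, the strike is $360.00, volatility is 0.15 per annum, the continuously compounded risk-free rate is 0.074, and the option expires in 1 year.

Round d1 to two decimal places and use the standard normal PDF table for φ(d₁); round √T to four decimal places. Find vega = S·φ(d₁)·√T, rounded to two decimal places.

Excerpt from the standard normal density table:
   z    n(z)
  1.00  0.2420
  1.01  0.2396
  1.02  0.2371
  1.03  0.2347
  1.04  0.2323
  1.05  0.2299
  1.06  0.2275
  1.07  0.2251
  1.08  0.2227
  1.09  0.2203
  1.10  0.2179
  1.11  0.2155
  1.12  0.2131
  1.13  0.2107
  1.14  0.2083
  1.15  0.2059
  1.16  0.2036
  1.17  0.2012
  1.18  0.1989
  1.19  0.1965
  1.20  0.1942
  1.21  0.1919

T = 1;  σ√T = 0.1500
d₁ = [ln(390/360) + (0.074 + 0.15²/2)·1] / 0.1500 = [0.0800 + 0.0852] / 0.1500 = 1.1020 which rounds to 1.10
√T = √1 = 1.0000
φ(d₁) = φ(1.10) = 0.2179
vega = S·φ(d₁)·√T = 390·0.2179·1.0000 = 84.9810

84.98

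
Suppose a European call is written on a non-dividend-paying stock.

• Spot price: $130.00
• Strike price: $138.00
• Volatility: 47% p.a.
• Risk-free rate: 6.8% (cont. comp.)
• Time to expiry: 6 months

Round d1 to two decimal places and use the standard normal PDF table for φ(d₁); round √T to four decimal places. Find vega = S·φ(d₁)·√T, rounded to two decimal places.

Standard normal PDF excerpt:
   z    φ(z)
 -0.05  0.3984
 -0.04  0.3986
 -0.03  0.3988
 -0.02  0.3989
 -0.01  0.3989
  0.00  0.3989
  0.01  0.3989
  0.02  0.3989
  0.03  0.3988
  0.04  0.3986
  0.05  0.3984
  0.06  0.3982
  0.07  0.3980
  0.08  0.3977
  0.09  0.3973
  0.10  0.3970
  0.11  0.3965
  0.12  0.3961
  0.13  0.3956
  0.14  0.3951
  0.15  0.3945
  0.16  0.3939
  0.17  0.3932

T = 0.5;  σ√T = 0.3323
d₁ = [ln(130/138) + (0.068 + 0.47²/2)·0.5] / 0.3323 = [-0.0597 + 0.0892] / 0.3323 = 0.0888 ⇒ 0.09
√T = √0.5 = 0.7071
φ(d₁) = φ(0.09) = 0.3973
vega = S·φ(d₁)·√T = 130·0.3973·0.7071 = 36.5210
(Call and put vega coincide under Black-Scholes.)

36.52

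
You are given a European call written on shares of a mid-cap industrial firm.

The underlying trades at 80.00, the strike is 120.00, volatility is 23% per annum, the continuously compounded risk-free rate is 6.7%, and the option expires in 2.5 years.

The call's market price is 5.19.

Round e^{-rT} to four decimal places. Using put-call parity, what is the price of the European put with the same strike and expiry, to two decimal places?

26.69

e^(−rT) = e^(−0.067·2.5) = 0.8458
Put-call parity: C − P = S − K·e^(−rT) = 80 − 120·0.8458 = 80 − 101.4960 = -21.4960
P = C − (C − P) = 5.19 − (-21.4960) = 26.6860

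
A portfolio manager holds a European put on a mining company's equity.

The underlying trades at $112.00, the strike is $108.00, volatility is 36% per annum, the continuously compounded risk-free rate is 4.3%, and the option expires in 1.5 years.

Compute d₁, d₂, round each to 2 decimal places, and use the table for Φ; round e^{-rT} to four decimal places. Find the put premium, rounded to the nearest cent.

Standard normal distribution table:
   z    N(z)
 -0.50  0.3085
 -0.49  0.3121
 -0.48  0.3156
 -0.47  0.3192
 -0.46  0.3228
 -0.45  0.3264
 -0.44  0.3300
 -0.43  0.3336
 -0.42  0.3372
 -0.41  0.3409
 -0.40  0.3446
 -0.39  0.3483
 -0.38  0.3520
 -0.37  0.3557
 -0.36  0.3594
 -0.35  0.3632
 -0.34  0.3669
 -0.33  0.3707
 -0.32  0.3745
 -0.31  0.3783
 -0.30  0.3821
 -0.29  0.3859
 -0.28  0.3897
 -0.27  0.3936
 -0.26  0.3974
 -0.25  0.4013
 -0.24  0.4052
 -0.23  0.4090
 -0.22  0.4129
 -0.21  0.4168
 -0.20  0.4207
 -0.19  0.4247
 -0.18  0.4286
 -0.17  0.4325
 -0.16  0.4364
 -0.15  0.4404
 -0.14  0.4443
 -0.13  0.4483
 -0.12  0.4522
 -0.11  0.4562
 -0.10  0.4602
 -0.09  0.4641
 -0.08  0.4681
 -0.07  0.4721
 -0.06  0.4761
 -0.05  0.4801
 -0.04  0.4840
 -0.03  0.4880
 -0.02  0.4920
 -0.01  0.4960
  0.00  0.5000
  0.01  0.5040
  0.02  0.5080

$13.66

σ√T = 0.36·√1.5 = 0.4409
d₁ = [ln(112/108) + (0.043 + 0.36²/2)·1.5] / 0.4409 = [0.0364 + 0.1617] / 0.4409 = 0.4492 → 0.45
d₂ = d₁ − σ√T = 0.4492 − 0.4409 = 0.0083 → 0.01
exp(−rT) = exp(−0.043·1.5) = 0.9375
P = 108·0.9375·N(-0.01) − 112·N(-0.45) = 108·0.9375·0.4960 − 112·0.3264 = 50.2200 − 36.5568 = 13.6632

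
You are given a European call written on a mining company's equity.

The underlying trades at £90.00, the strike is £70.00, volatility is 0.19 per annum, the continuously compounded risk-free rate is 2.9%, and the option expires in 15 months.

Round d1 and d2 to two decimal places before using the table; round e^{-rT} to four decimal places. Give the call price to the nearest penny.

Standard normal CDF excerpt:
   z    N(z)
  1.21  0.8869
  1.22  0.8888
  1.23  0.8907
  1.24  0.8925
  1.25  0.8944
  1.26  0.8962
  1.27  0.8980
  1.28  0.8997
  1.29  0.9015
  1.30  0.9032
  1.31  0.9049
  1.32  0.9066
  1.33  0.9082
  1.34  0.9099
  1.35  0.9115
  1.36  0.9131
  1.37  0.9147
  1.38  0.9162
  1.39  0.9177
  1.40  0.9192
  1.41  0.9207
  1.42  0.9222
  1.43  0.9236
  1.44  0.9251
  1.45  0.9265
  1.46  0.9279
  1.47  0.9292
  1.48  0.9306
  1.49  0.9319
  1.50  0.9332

£23.13

σ√T = 0.19 × 1.1180 = 0.2124
d₁ = [ln(90/70) + (0.029 + ½·0.19²)·1.25] / (σ√T) = (0.2513 + 0.0588) / 0.2124 = 1.4599 ⇒ 1.46
d₂ = 1.4599 − 0.2124 = 1.2475 ⇒ 1.25
exp(−rT) = exp(−0.029·1.25) = 0.9644
N(d₁) = N(1.46) = 0.9279;  N(d₂) = N(1.25) = 0.8944
C = 90·0.9279 − 70·0.9644·0.8944 = 83.5110 − 60.3792 = 23.1318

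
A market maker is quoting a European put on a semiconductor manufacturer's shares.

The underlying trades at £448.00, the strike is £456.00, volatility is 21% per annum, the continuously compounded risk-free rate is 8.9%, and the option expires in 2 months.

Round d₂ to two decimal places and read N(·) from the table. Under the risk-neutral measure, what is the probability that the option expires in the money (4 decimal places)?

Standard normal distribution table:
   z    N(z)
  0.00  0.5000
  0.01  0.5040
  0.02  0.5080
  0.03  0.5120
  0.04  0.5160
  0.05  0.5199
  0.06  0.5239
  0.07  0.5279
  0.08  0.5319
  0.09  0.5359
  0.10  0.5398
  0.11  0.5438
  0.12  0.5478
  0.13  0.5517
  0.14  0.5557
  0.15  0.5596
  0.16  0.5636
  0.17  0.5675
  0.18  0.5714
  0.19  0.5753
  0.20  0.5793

σ√T = 0.21 × 0.4082 = 0.0857
ln(S/K) + (r + σ²/2)T = ln(448/456) + (0.089 + 0.21²/2)·0.1667 = -0.0177 + 0.0185 = 0.0008
d₁ = 0.0008 / 0.0857 = 0.0094 → 0.01
d₂ = d₁ − σ√T = 0.0094 − 0.0857 = -0.0763 → -0.08
Risk-neutral Pr[S_T < K] = N(−d₂) = N(0.08) = 0.5319

0.5319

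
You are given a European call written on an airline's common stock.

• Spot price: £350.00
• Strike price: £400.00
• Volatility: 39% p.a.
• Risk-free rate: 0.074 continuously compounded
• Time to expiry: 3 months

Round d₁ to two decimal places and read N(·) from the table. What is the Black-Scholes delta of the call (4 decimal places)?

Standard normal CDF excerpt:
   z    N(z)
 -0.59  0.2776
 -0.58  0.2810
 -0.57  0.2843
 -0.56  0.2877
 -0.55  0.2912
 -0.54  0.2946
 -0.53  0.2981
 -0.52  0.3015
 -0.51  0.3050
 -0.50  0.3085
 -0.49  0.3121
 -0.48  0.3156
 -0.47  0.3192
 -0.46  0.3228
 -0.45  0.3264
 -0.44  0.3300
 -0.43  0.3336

0.3121

σ√T = 0.39·√0.25 = 0.1950
d₁ = [ln(350/400) + (0.074 + ½·0.39²)·0.25] / (σ√T) = (-0.1335 + 0.0375) / 0.1950 = -0.4924 → -0.49
N(d₁) = N(-0.49) = 0.3121
Δ_call = N(d₁) = 0.3121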